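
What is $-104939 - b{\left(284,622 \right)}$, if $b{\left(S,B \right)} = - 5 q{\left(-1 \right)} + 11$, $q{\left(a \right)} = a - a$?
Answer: $-104950$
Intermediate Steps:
$q{\left(a \right)} = 0$
$b{\left(S,B \right)} = 11$ ($b{\left(S,B \right)} = \left(-5\right) 0 + 11 = 0 + 11 = 11$)
$-104939 - b{\left(284,622 \right)} = -104939 - 11 = -104950$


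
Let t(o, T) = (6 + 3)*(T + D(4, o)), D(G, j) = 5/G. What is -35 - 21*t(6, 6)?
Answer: -5621/4 ≈ -1405.3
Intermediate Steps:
t(o, T) = 45/4 + 9*T (t(o, T) = (6 + 3)*(T + 5/4) = 9*(T + 5*(1/4)) = 9*(T + 5/4) = 9*(5/4 + T) = 45/4 + 9*T)
-35 - 21*t(6, 6) = -35 - 21*(45/4 + 9*6) = -35 - 21*(45/4 + 54) = -35 - 21*261/4 = -35 - 5481/4 = -5621/4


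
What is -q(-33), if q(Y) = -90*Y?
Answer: -2970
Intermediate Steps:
-q(-33) = -(-90)*(-33) = -1*2970 = -2970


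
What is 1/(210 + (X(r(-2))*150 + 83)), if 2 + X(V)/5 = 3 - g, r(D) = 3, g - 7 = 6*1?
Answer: -1/8707 ≈ -0.00011485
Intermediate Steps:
g = 13 (g = 7 + 6*1 = 7 + 6 = 13)
X(V) = -60 (X(V) = -10 + 5*(3 - 1*13) = -10 + 5*(3 - 13) = -10 + 5*(-10) = -10 - 50 = -60)
1/(210 + (X(r(-2))*150 + 83)) = 1/(210 + (-60*150 + 83)) = 1/(210 + (-9000 + 83)) = 1/(210 - 8917) = 1/(-8707) = -1/8707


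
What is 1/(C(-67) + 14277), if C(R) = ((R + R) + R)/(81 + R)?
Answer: 14/199677 ≈ 7.0113e-5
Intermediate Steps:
C(R) = 3*R/(81 + R) (C(R) = (2*R + R)/(81 + R) = (3*R)/(81 + R) = 3*R/(81 + R))
1/(C(-67) + 14277) = 1/(3*(-67)/(81 - 67) + 14277) = 1/(3*(-67)/14 + 14277) = 1/(3*(-67)*(1/14) + 14277) = 1/(-201/14 + 14277) = 1/(199677/14) = 14/199677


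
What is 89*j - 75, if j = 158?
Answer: 13987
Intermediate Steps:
89*j - 75 = 89*158 - 75 = 14062 - 75 = 13987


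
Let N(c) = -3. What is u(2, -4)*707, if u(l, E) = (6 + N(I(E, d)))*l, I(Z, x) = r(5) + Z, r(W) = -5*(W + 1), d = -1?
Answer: 4242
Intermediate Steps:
r(W) = -5 - 5*W (r(W) = -5*(1 + W) = -5 - 5*W)
I(Z, x) = -30 + Z (I(Z, x) = (-5 - 5*5) + Z = (-5 - 25) + Z = -30 + Z)
u(l, E) = 3*l (u(l, E) = (6 - 3)*l = 3*l)
u(2, -4)*707 = (3*2)*707 = 6*707 = 4242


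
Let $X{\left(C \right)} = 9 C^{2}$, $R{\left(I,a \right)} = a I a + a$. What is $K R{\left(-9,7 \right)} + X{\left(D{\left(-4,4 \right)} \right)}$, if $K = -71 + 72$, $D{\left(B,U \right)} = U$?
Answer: $-290$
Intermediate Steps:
$R{\left(I,a \right)} = a + I a^{2}$ ($R{\left(I,a \right)} = I a a + a = I a^{2} + a = a + I a^{2}$)
$K = 1$
$K R{\left(-9,7 \right)} + X{\left(D{\left(-4,4 \right)} \right)} = 1 \cdot 7 \left(1 - 63\right) + 9 \cdot 4^{2} = 1 \cdot 7 \left(1 - 63\right) + 9 \cdot 16 = 1 \cdot 7 \left(-62\right) + 144 = 1 \left(-434\right) + 144 = -434 + 144 = -290$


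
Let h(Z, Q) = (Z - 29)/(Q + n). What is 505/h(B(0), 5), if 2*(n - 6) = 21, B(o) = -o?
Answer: -21715/58 ≈ -374.40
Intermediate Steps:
n = 33/2 (n = 6 + (½)*21 = 6 + 21/2 = 33/2 ≈ 16.500)
h(Z, Q) = (-29 + Z)/(33/2 + Q) (h(Z, Q) = (Z - 29)/(Q + 33/2) = (-29 + Z)/(33/2 + Q))
505/h(B(0), 5) = 505/((2*(-29 - 1*0)/(33 + 2*5))) = 505/((2*(-29 + 0)/(33 + 10))) = 505/((2*(-29)/43)) = 505/((2*(1/43)*(-29))) = 505/(-58/43) = 505*(-43/58) = -21715/58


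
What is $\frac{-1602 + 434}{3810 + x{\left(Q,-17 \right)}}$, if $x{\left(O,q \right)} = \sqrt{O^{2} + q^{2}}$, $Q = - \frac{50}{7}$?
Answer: $- \frac{218053920}{711272239} + \frac{8176 \sqrt{16661}}{711272239} \approx -0.30509$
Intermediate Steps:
$Q = - \frac{50}{7}$ ($Q = \left(-50\right) \frac{1}{7} = - \frac{50}{7} \approx -7.1429$)
$\frac{-1602 + 434}{3810 + x{\left(Q,-17 \right)}} = \frac{-1602 + 434}{3810 + \sqrt{\left(- \frac{50}{7}\right)^{2} + \left(-17\right)^{2}}} = - \frac{1168}{3810 + \sqrt{\frac{2500}{49} + 289}} = - \frac{1168}{3810 + \sqrt{\frac{16661}{49}}} = - \frac{1168}{3810 + \frac{\sqrt{16661}}{7}}$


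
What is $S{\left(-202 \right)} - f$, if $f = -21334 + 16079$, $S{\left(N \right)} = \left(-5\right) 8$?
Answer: $5215$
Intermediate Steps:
$S{\left(N \right)} = -40$
$f = -5255$
$S{\left(-202 \right)} - f = -40 - -5255 = -40 + 5255 = 5215$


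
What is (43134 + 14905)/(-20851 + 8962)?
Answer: -58039/11889 ≈ -4.8817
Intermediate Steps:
(43134 + 14905)/(-20851 + 8962) = 58039/(-11889) = 58039*(-1/11889) = -58039/11889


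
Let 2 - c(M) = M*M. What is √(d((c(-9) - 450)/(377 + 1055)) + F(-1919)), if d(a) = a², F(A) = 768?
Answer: √1575159073/1432 ≈ 27.715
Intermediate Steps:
c(M) = 2 - M² (c(M) = 2 - M*M = 2 - M²)
√(d((c(-9) - 450)/(377 + 1055)) + F(-1919)) = √((((2 - 1*(-9)²) - 450)/(377 + 1055))² + 768) = √((((2 - 1*81) - 450)/1432)² + 768) = √((((2 - 81) - 450)*(1/1432))² + 768) = √(((-79 - 450)*(1/1432))² + 768) = √((-529*1/1432)² + 768) = √((-529/1432)² + 768) = √(279841/2050624 + 768) = √(1575159073/2050624) = √1575159073/1432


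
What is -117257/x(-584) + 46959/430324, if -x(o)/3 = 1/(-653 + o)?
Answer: -62417165927639/1290972 ≈ -4.8349e+7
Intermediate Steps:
x(o) = -3/(-653 + o)
-117257/x(-584) + 46959/430324 = -117257/((-3/(-653 - 584))) + 46959/430324 = -117257/((-3/(-1237))) + 46959*(1/430324) = -117257/((-3*(-1/1237))) + 46959/430324 = -117257/3/1237 + 46959/430324 = -117257*1237/3 + 46959/430324 = -145046909/3 + 46959/430324 = -62417165927639/1290972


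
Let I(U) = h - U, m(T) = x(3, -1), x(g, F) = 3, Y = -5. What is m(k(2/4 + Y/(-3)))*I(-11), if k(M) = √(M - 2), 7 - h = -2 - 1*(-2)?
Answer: 54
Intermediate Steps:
h = 7 (h = 7 - (-2 - 1*(-2)) = 7 - (-2 + 2) = 7 - 1*0 = 7 + 0 = 7)
k(M) = √(-2 + M)
m(T) = 3
I(U) = 7 - U
m(k(2/4 + Y/(-3)))*I(-11) = 3*(7 - 1*(-11)) = 3*(7 + 11) = 3*18 = 54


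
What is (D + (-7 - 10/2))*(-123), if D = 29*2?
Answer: -5658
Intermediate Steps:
D = 58
(D + (-7 - 10/2))*(-123) = (58 + (-7 - 10/2))*(-123) = (58 + (-7 - 10*1/2))*(-123) = (58 + (-7 - 5))*(-123) = (58 - 12)*(-123) = 46*(-123) = -5658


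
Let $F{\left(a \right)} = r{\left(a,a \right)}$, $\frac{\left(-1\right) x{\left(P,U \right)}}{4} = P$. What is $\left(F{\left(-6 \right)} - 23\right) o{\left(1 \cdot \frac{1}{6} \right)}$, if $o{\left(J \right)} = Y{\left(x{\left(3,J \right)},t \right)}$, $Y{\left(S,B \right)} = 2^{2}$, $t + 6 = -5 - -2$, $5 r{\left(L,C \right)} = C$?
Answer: $- \frac{484}{5} \approx -96.8$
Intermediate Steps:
$r{\left(L,C \right)} = \frac{C}{5}$
$x{\left(P,U \right)} = - 4 P$
$t = -9$ ($t = -6 - 3 = -9$)
$Y{\left(S,B \right)} = 4$
$o{\left(J \right)} = 4$
$F{\left(a \right)} = \frac{a}{5}$
$\left(F{\left(-6 \right)} - 23\right) o{\left(1 \cdot \frac{1}{6} \right)} = \left(\frac{1}{5} \left(-6\right) - 23\right) 4 = \left(- \frac{6}{5} - 23\right) 4 = \left(- \frac{121}{5}\right) 4 = - \frac{484}{5}$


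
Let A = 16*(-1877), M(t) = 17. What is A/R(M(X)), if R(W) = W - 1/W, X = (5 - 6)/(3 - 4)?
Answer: -31909/18 ≈ -1772.7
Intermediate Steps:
X = 1 (X = -1/(-1) = -1*(-1) = 1)
A = -30032
A/R(M(X)) = -30032/(17 - 1/17) = -30032/288/17 = -30032*17/288 = -31909/18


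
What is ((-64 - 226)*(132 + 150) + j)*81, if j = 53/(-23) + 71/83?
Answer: -12645783666/1909 ≈ -6.6243e+6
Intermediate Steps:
j = -2766/1909 (j = 53*(-1/23) + 71*(1/83) = -53/23 + 71/83 = -2766/1909 ≈ -1.4489)
((-64 - 226)*(132 + 150) + j)*81 = ((-64 - 226)*(132 + 150) - 2766/1909)*81 = (-290*282 - 2766/1909)*81 = (-81780 - 2766/1909)*81 = -156120786/1909*81 = -12645783666/1909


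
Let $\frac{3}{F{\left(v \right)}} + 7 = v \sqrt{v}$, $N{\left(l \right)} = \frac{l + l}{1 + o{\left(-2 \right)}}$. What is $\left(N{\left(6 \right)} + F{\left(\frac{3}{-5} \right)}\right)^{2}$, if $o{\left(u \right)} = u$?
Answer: $\frac{9 \left(- 104693 i + 3480 \sqrt{15}\right)}{2 \left(- 3049 i + 105 \sqrt{15}\right)} \approx 154.42 - 0.70409 i$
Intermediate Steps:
$N{\left(l \right)} = - 2 l$ ($N{\left(l \right)} = \frac{l + l}{1 - 2} = \frac{2 l}{-1} = 2 l \left(-1\right) = - 2 l$)
$F{\left(v \right)} = \frac{3}{-7 + v^{\frac{3}{2}}}$ ($F{\left(v \right)} = \frac{3}{-7 + v \sqrt{v}} = \frac{3}{-7 + v^{\frac{3}{2}}}$)
$\left(N{\left(6 \right)} + F{\left(\frac{3}{-5} \right)}\right)^{2} = \left(\left(-2\right) 6 + \frac{3}{-7 + \left(\frac{3}{-5}\right)^{\frac{3}{2}}}\right)^{2} = \left(-12 + \frac{3}{-7 + \left(3 \left(- \frac{1}{5}\right)\right)^{\frac{3}{2}}}\right)^{2} = \left(-12 + \frac{3}{-7 + \left(- \frac{3}{5}\right)^{\frac{3}{2}}}\right)^{2} = \left(-12 + \frac{3}{-7 - \frac{3 i \sqrt{15}}{25}}\right)^{2}$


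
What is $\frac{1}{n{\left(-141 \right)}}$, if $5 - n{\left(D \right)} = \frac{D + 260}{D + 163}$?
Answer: $- \frac{22}{9} \approx -2.4444$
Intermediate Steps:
$n{\left(D \right)} = 5 - \frac{260 + D}{163 + D}$ ($n{\left(D \right)} = 5 - \frac{D + 260}{D + 163} = 5 - \frac{260 + D}{163 + D}$)
$\frac{1}{n{\left(-141 \right)}} = \frac{1}{\frac{1}{163 - 141} \left(555 + 4 \left(-141\right)\right)} = \frac{1}{\frac{1}{22} \left(555 - 564\right)} = \frac{1}{\frac{1}{22} \left(-9\right)} = \frac{1}{- \frac{9}{22}} = - \frac{22}{9}$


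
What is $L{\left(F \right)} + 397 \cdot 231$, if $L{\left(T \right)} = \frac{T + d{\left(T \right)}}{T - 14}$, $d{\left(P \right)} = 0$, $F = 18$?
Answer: $\frac{183423}{2} \approx 91712.0$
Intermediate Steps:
$L{\left(T \right)} = \frac{T}{-14 + T}$ ($L{\left(T \right)} = \frac{T + 0}{T - 14} = \frac{T}{-14 + T}$)
$L{\left(F \right)} + 397 \cdot 231 = \frac{18}{-14 + 18} + 397 \cdot 231 = \frac{18}{4} + 91707 = 18 \cdot \frac{1}{4} + 91707 = \frac{9}{2} + 91707 = \frac{183423}{2}$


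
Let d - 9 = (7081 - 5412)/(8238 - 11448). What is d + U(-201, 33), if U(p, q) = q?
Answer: 133151/3210 ≈ 41.480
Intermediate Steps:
d = 27221/3210 (d = 9 + (7081 - 5412)/(8238 - 11448) = 9 + 1669/(-3210) = 9 + 1669*(-1/3210) = 9 - 1669/3210 = 27221/3210 ≈ 8.4801)
d + U(-201, 33) = 27221/3210 + 33 = 133151/3210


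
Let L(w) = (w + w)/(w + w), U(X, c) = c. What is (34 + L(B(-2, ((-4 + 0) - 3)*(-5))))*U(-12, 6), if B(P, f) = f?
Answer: 210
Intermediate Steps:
L(w) = 1 (L(w) = (2*w)/((2*w)) = (2*w)*(1/(2*w)) = 1)
(34 + L(B(-2, ((-4 + 0) - 3)*(-5))))*U(-12, 6) = (34 + 1)*6 = 35*6 = 210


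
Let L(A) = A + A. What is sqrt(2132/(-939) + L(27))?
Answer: sqrt(45610986)/939 ≈ 7.1923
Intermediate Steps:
L(A) = 2*A
sqrt(2132/(-939) + L(27)) = sqrt(2132/(-939) + 2*27) = sqrt(2132*(-1/939) + 54) = sqrt(-2132/939 + 54) = sqrt(48574/939) = sqrt(45610986)/939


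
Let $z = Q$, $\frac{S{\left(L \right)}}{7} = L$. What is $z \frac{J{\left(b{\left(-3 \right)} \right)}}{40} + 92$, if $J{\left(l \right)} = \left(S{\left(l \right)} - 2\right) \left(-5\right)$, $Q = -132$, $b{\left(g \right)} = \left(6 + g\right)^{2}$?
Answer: $\frac{2197}{2} \approx 1098.5$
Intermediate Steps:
$S{\left(L \right)} = 7 L$
$J{\left(l \right)} = 10 - 35 l$ ($J{\left(l \right)} = \left(7 l - 2\right) \left(-5\right) = \left(-2 + 7 l\right) \left(-5\right) = 10 - 35 l$)
$z = -132$
$z \frac{J{\left(b{\left(-3 \right)} \right)}}{40} + 92 = - 132 \frac{10 - 35 \left(6 - 3\right)^{2}}{40} + 92 = - 132 \left(10 - 35 \cdot 3^{2}\right) \frac{1}{40} + 92 = - 132 \left(10 - 315\right) \frac{1}{40} + 92 = - 132 \left(\left(-305\right) \frac{1}{40}\right) + 92 = \left(-132\right) \left(- \frac{61}{8}\right) + 92 = \frac{2013}{2} + 92 = \frac{2197}{2}$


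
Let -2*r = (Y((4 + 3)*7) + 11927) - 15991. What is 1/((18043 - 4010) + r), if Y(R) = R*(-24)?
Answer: 1/16653 ≈ 6.0049e-5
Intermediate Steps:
Y(R) = -24*R
r = 2620 (r = -((-24*(4 + 3)*7 + 11927) - 15991)/2 = -((-168*7 + 11927) - 15991)/2 = -((-24*49 + 11927) - 15991)/2 = -((-1176 + 11927) - 15991)/2 = -(10751 - 15991)/2 = -½*(-5240) = 2620)
1/((18043 - 4010) + r) = 1/((18043 - 4010) + 2620) = 1/(14033 + 2620) = 1/16653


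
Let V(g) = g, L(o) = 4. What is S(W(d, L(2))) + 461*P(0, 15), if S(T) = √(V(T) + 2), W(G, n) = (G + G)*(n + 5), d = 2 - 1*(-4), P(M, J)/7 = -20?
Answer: -64540 + √110 ≈ -64530.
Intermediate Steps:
P(M, J) = -140 (P(M, J) = 7*(-20) = -140)
d = 6 (d = 2 + 4 = 6)
W(G, n) = 2*G*(5 + n) (W(G, n) = (2*G)*(5 + n) = 2*G*(5 + n))
S(T) = √(2 + T) (S(T) = √(T + 2) = √(2 + T))
S(W(d, L(2))) + 461*P(0, 15) = √(2 + 2*6*(5 + 4)) + 461*(-140) = √(2 + 2*6*9) - 64540 = √(2 + 108) - 64540 = √110 - 64540 = -64540 + √110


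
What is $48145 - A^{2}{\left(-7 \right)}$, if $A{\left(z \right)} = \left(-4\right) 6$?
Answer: $47569$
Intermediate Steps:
$A{\left(z \right)} = -24$
$48145 - A^{2}{\left(-7 \right)} = 48145 - \left(-24\right)^{2} = 48145 - 576 = 47569$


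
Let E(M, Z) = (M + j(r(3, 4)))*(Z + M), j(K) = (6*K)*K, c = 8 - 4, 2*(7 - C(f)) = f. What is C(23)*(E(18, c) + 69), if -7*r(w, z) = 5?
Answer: -234765/98 ≈ -2395.6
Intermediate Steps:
r(w, z) = -5/7 (r(w, z) = -⅐*5 = -5/7)
C(f) = 7 - f/2
c = 4
j(K) = 6*K²
E(M, Z) = (150/49 + M)*(M + Z) (E(M, Z) = (M + 6*(-5/7)²)*(Z + M) = (M + 6*(25/49))*(M + Z) = (M + 150/49)*(M + Z) = (150/49 + M)*(M + Z))
C(23)*(E(18, c) + 69) = (7 - ½*23)*((18² + (150/49)*18 + (150/49)*4 + 18*4) + 69) = (7 - 23/2)*((324 + 2700/49 + 600/49 + 72) + 69) = -9*(22704/49 + 69)/2 = -9/2*26085/49 = -234765/98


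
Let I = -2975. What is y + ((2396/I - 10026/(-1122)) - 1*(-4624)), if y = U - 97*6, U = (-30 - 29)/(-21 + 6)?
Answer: 398007712/98175 ≈ 4054.1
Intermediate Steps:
U = 59/15 (U = -59/(-15) = -59*(-1/15) = 59/15 ≈ 3.9333)
y = -8671/15 (y = 59/15 - 97*6 = 59/15 - 582 = -8671/15 ≈ -578.07)
y + ((2396/I - 10026/(-1122)) - 1*(-4624)) = -8671/15 + ((2396/(-2975) - 10026/(-1122)) - 1*(-4624)) = -8671/15 + ((2396*(-1/2975) - 10026*(-1/1122)) + 4624) = -8671/15 + ((-2396/2975 + 1671/187) + 4624) = -8671/15 + (266069/32725 + 4624) = -8671/15 + 151586469/32725 = 398007712/98175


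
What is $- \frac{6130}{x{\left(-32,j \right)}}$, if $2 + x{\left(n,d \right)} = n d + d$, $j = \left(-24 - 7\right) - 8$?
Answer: $- \frac{6130}{1207} \approx -5.0787$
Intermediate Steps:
$j = -39$ ($j = -31 - 8 = -39$)
$x{\left(n,d \right)} = -2 + d + d n$ ($x{\left(n,d \right)} = -2 + \left(n d + d\right) = -2 + \left(d n + d\right) = -2 + \left(d + d n\right) = -2 + d + d n$)
$- \frac{6130}{x{\left(-32,j \right)}} = - \frac{6130}{-2 - 39 - -1248} = - \frac{6130}{-2 - 39 + 1248} = - \frac{6130}{1207}$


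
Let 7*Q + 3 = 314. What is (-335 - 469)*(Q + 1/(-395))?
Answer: -98761752/2765 ≈ -35719.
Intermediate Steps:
Q = 311/7 (Q = -3/7 + (1/7)*314 = -3/7 + 314/7 = 311/7 ≈ 44.429)
(-335 - 469)*(Q + 1/(-395)) = (-335 - 469)*(311/7 + 1/(-395)) = -804*(311/7 - 1/395) = -804*122838/2765 = -98761752/2765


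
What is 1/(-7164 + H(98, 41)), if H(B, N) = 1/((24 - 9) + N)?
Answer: -56/401183 ≈ -0.00013959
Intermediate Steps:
H(B, N) = 1/(15 + N)
1/(-7164 + H(98, 41)) = 1/(-7164 + 1/(15 + 41)) = 1/(-7164 + 1/56) = 1/(-401183/56) = -56/401183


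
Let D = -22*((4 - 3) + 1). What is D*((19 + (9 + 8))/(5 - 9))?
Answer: 396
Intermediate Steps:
D = -44 (D = -22*(1 + 1) = -22*2 = -44)
D*((19 + (9 + 8))/(5 - 9)) = -44*(19 + (9 + 8))/(5 - 9) = -44*(19 + 17)/(-4) = -1584*(-1)/4 = -44*(-9) = 396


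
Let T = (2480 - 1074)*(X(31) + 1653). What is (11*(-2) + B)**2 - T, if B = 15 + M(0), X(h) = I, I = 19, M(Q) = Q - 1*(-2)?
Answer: -2350807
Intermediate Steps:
M(Q) = 2 + Q (M(Q) = Q + 2 = 2 + Q)
X(h) = 19
B = 17 (B = 15 + (2 + 0) = 15 + 2 = 17)
T = 2350832 (T = (2480 - 1074)*(19 + 1653) = 1406*1672 = 2350832)
(11*(-2) + B)**2 - T = (11*(-2) + 17)**2 - 1*2350832 = (-22 + 17)**2 - 2350832 = (-5)**2 - 2350832 = 25 - 2350832 = -2350807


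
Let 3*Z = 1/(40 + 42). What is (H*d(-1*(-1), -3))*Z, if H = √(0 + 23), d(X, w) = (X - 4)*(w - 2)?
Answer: 5*√23/82 ≈ 0.29243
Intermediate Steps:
d(X, w) = (-4 + X)*(-2 + w)
H = √23 ≈ 4.7958
Z = 1/246 (Z = 1/(3*(40 + 42)) = (⅓)/82 = (⅓)*(1/82) = 1/246 ≈ 0.0040650)
(H*d(-1*(-1), -3))*Z = (√23*(8 - 4*(-3) - (-2)*(-1) - 1*(-1)*(-3)))*(1/246) = (√23*(8 + 12 - 2*1 + 1*(-3)))*(1/246) = (√23*(8 + 12 - 2 - 3))*(1/246) = (√23*15)*(1/246) = (15*√23)*(1/246) = 5*√23/82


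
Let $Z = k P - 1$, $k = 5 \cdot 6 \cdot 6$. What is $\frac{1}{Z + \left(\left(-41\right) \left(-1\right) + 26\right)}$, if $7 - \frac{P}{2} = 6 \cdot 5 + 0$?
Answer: $- \frac{1}{8214} \approx -0.00012174$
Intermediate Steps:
$k = 180$ ($k = 30 \cdot 6 = 180$)
$P = -46$ ($P = 14 - 2 \left(6 \cdot 5 + 0\right) = 14 - 2 \left(30 + 0\right) = 14 - 60 = -46$)
$Z = -8281$ ($Z = 180 \left(-46\right) - 1 = -8280 - 1 = -8281$)
$\frac{1}{Z + \left(\left(-41\right) \left(-1\right) + 26\right)} = \frac{1}{-8281 + \left(\left(-41\right) \left(-1\right) + 26\right)} = \frac{1}{-8281 + \left(41 + 26\right)} = \frac{1}{-8281 + 67} = \frac{1}{-8214} = - \frac{1}{8214}$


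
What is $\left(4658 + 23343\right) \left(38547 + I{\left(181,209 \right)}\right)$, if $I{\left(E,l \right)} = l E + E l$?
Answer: $3197854205$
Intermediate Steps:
$I{\left(E,l \right)} = 2 E l$ ($I{\left(E,l \right)} = E l + E l = 2 E l$)
$\left(4658 + 23343\right) \left(38547 + I{\left(181,209 \right)}\right) = \left(4658 + 23343\right) \left(38547 + 2 \cdot 181 \cdot 209\right) = 28001 \left(38547 + 75658\right) = 28001 \cdot 114205 = 3197854205$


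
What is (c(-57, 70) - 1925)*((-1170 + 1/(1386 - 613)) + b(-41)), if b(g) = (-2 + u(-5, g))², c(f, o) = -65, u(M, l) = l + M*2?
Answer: -2521226520/773 ≈ -3.2616e+6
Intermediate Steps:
u(M, l) = l + 2*M
b(g) = (-12 + g)² (b(g) = (-2 + (g + 2*(-5)))² = (-2 + (g - 10))² = (-2 + (-10 + g))² = (-12 + g)²)
(c(-57, 70) - 1925)*((-1170 + 1/(1386 - 613)) + b(-41)) = (-65 - 1925)*((-1170 + 1/(1386 - 613)) + (-12 - 41)²) = -1990*((-1170 + 1/773) + (-53)²) = -1990*((-1170 + 1/773) + 2809) = -1990*(-904409/773 + 2809) = -1990*1266948/773 = -2521226520/773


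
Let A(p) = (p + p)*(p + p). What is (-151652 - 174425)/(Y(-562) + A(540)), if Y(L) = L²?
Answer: -326077/1482244 ≈ -0.21999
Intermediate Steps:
A(p) = 4*p² (A(p) = (2*p)*(2*p) = 4*p²)
(-151652 - 174425)/(Y(-562) + A(540)) = (-151652 - 174425)/((-562)² + 4*540²) = -326077/(315844 + 4*291600) = -326077/(315844 + 1166400) = -326077/1482244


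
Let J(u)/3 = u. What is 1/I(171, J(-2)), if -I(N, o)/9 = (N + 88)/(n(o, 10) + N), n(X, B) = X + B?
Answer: -25/333 ≈ -0.075075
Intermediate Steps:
J(u) = 3*u
n(X, B) = B + X
I(N, o) = -9*(88 + N)/(10 + N + o) (I(N, o) = -9*(N + 88)/((10 + o) + N) = -9*(88 + N)/(10 + N + o))
1/I(171, J(-2)) = 1/(9*(-88 - 1*171)/(10 + 171 + 3*(-2))) = 1/(9*(-88 - 171)/(10 + 171 - 6)) = 1/(9*(-259)/175) = 1/(9*(1/175)*(-259)) = 1/(-333/25) = -25/333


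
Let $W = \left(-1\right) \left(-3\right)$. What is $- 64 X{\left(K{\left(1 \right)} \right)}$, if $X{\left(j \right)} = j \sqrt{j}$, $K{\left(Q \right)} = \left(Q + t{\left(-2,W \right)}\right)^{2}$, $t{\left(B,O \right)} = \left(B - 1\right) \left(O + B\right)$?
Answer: $-512$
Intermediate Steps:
$W = 3$
$t{\left(B,O \right)} = \left(-1 + B\right) \left(B + O\right)$
$K{\left(Q \right)} = \left(-3 + Q\right)^{2}$ ($K{\left(Q \right)} = \left(Q - \left(7 - 4\right)\right)^{2} = \left(Q + \left(4 + 2 - 3 - 6\right)\right)^{2} = \left(Q - 3\right)^{2} = \left(-3 + Q\right)^{2}$)
$X{\left(j \right)} = j^{\frac{3}{2}}$
$- 64 X{\left(K{\left(1 \right)} \right)} = - 64 \left(\left(-3 + 1\right)^{2}\right)^{\frac{3}{2}} = - 64 \left(\left(-2\right)^{2}\right)^{\frac{3}{2}} = - 64 \cdot 4^{\frac{3}{2}} = \left(-64\right) 8 = -512$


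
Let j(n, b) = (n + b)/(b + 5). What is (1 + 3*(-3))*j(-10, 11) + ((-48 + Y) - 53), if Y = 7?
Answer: -189/2 ≈ -94.500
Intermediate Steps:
j(n, b) = (b + n)/(5 + b)
(1 + 3*(-3))*j(-10, 11) + ((-48 + Y) - 53) = (1 + 3*(-3))*((11 - 10)/(5 + 11)) + ((-48 + 7) - 53) = (1 - 9)*(1/16) + (-41 - 53) = -1/2 - 94 = -189/2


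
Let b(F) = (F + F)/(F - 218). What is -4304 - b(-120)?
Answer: -727496/169 ≈ -4304.7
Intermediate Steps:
b(F) = 2*F/(-218 + F) (b(F) = (2*F)/(-218 + F) = 2*F/(-218 + F))
-4304 - b(-120) = -4304 - 2*(-120)/(-218 - 120) = -4304 - 2*(-120)/(-338) = -4304 - 2*(-120)*(-1)/338 = -4304 - 1*120/169 = -4304 - 120/169 = -727496/169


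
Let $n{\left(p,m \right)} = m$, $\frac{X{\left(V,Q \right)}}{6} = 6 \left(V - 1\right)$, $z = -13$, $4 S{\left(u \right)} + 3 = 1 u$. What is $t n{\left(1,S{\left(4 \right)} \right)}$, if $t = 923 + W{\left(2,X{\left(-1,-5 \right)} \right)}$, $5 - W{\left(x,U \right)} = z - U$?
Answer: $\frac{869}{4} \approx 217.25$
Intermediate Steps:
$S{\left(u \right)} = - \frac{3}{4} + \frac{u}{4}$ ($S{\left(u \right)} = - \frac{3}{4} + \frac{1 u}{4} = - \frac{3}{4} + \frac{u}{4}$)
$X{\left(V,Q \right)} = -36 + 36 V$ ($X{\left(V,Q \right)} = 6 \cdot 6 \left(V - 1\right) = 6 \cdot 6 \left(-1 + V\right) = 6 \left(-6 + 6 V\right) = -36 + 36 V$)
$W{\left(x,U \right)} = 18 + U$ ($W{\left(x,U \right)} = 5 - \left(-13 - U\right) = 5 + \left(13 + U\right) = 18 + U$)
$t = 869$ ($t = 923 + \left(18 + \left(-36 + 36 \left(-1\right)\right)\right) = 923 + \left(18 - 72\right) = 923 - 54 = 869$)
$t n{\left(1,S{\left(4 \right)} \right)} = 869 \left(- \frac{3}{4} + \frac{1}{4} \cdot 4\right) = 869 \left(- \frac{3}{4} + 1\right) = 869 \cdot \frac{1}{4} = \frac{869}{4}$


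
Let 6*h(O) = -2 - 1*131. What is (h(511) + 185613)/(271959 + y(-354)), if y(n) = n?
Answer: 222709/325926 ≈ 0.68331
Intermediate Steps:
h(O) = -133/6 (h(O) = (-2 - 1*131)/6 = (-2 - 131)/6 = (⅙)*(-133) = -133/6)
(h(511) + 185613)/(271959 + y(-354)) = (-133/6 + 185613)/(271959 - 354) = (1113545/6)/271605 = (1113545/6)*(1/271605) = 222709/325926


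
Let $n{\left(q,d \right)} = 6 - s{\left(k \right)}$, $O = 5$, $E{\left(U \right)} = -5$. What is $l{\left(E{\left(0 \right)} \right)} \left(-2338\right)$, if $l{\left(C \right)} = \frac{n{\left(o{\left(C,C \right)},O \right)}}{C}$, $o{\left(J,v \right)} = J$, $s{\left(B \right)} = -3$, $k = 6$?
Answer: $\frac{21042}{5} \approx 4208.4$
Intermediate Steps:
$n{\left(q,d \right)} = 9$ ($n{\left(q,d \right)} = 6 - -3 = 6 + 3 = 9$)
$l{\left(C \right)} = \frac{9}{C}$
$l{\left(E{\left(0 \right)} \right)} \left(-2338\right) = \frac{9}{-5} \left(-2338\right) = 9 \left(- \frac{1}{5}\right) \left(-2338\right) = \left(- \frac{9}{5}\right) \left(-2338\right) = \frac{21042}{5}$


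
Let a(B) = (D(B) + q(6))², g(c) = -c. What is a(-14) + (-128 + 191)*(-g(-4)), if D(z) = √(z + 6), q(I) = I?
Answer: -224 + 24*I*√2 ≈ -224.0 + 33.941*I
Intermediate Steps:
D(z) = √(6 + z)
a(B) = (6 + √(6 + B))² (a(B) = (√(6 + B) + 6)² = (6 + √(6 + B))²)
a(-14) + (-128 + 191)*(-g(-4)) = (6 + √(6 - 14))² + (-128 + 191)*(-(-1)*(-4)) = (6 + √(-8))² + 63*(-1*4) = (6 + 2*I*√2)² + 63*(-4) = (6 + 2*I*√2)² - 252 = -252 + (6 + 2*I*√2)²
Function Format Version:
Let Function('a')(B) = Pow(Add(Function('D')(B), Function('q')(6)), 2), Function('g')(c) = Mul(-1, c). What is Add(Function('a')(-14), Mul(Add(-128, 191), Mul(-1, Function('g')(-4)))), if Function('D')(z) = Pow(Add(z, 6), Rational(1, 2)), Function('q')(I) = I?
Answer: Add(-224, Mul(24, I, Pow(2, Rational(1, 2)))) ≈ Add(-224.00, Mul(33.941, I))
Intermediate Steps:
Function('D')(z) = Pow(Add(6, z), Rational(1, 2))
Function('a')(B) = Pow(Add(6, Pow(Add(6, B), Rational(1, 2))), 2) (Function('a')(B) = Pow(Add(Pow(Add(6, B), Rational(1, 2)), 6), 2) = Pow(Add(6, Pow(Add(6, B), Rational(1, 2))), 2))
Add(Function('a')(-14), Mul(Add(-128, 191), Mul(-1, Function('g')(-4)))) = Add(Pow(Add(6, Pow(Add(6, -14), Rational(1, 2))), 2), Mul(Add(-128, 191), Mul(-1, Mul(-1, -4)))) = Add(Pow(Add(6, Pow(-8, Rational(1, 2))), 2), Mul(63, Mul(-1, 4))) = Add(Pow(Add(6, Mul(2, I, Pow(2, Rational(1, 2)))), 2), Mul(63, -4)) = Add(Pow(Add(6, Mul(2, I, Pow(2, Rational(1, 2)))), 2), -252) = Add(-252, Pow(Add(6, Mul(2, I, Pow(2, Rational(1, 2)))), 2))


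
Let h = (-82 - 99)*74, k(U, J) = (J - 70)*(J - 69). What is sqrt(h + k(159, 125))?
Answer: 3*I*sqrt(1146) ≈ 101.56*I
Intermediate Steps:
k(U, J) = (-70 + J)*(-69 + J)
h = -13394 (h = -181*74 = -13394)
sqrt(h + k(159, 125)) = sqrt(-13394 + (4830 + 125**2 - 139*125)) = sqrt(-13394 + (4830 + 15625 - 17375)) = sqrt(-13394 + 3080) = sqrt(-10314) = 3*I*sqrt(1146)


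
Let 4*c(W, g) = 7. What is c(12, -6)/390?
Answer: 7/1560 ≈ 0.0044872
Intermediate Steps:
c(W, g) = 7/4 (c(W, g) = (¼)*7 = 7/4)
c(12, -6)/390 = (7/4)/390 = (1/390)*(7/4) = 7/1560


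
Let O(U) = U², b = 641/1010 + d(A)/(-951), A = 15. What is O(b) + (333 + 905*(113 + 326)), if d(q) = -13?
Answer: 366843813342086641/922579460100 ≈ 3.9763e+5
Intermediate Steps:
b = 622721/960510 (b = 641/1010 - 13/(-951) = 641*(1/1010) - 13*(-1/951) = 641/1010 + 13/951 = 622721/960510 ≈ 0.64832)
O(b) + (333 + 905*(113 + 326)) = (622721/960510)² + (333 + 905*(113 + 326)) = 387781443841/922579460100 + (333 + 905*439) = 387781443841/922579460100 + (333 + 397295) = 387781443841/922579460100 + 397628 = 366843813342086641/922579460100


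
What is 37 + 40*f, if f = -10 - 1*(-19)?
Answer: 397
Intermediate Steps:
f = 9 (f = -10 + 19 = 9)
37 + 40*f = 37 + 40*9 = 37 + 360 = 397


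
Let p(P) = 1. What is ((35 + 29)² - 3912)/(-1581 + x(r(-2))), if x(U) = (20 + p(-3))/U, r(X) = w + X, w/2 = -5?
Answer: -736/6331 ≈ -0.11625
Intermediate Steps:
w = -10 (w = 2*(-5) = -10)
r(X) = -10 + X
x(U) = 21/U (x(U) = (20 + 1)/U = 21/U)
((35 + 29)² - 3912)/(-1581 + x(r(-2))) = ((35 + 29)² - 3912)/(-1581 + 21/(-10 - 2)) = (64² - 3912)/(-1581 + 21/(-12)) = (4096 - 3912)/(-1581 + 21*(-1/12)) = 184/(-1581 - 7/4) = 184/(-6331/4) = 184*(-4/6331) = -736/6331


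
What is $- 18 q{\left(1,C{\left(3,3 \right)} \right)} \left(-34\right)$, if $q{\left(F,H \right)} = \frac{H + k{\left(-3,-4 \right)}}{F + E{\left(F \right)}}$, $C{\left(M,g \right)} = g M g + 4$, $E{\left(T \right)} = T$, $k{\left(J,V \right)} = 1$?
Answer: $9792$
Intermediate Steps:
$C{\left(M,g \right)} = 4 + M g^{2}$ ($C{\left(M,g \right)} = M g g + 4 = M g^{2} + 4 = 4 + M g^{2}$)
$q{\left(F,H \right)} = \frac{1 + H}{2 F}$ ($q{\left(F,H \right)} = \frac{H + 1}{F + F} = \frac{1 + H}{2 F}$)
$- 18 q{\left(1,C{\left(3,3 \right)} \right)} \left(-34\right) = - 18 \frac{1 + \left(4 + 3 \cdot 3^{2}\right)}{2 \cdot 1} \left(-34\right) = - 18 \cdot \frac{1}{2} \cdot 1 \left(1 + \left(4 + 3 \cdot 9\right)\right) \left(-34\right) = - 18 \cdot \frac{1}{2} \cdot 1 \left(1 + \left(4 + 27\right)\right) \left(-34\right) = - 18 \cdot \frac{1}{2} \cdot 1 \left(1 + 31\right) \left(-34\right) = - 18 \cdot \frac{1}{2} \cdot 1 \cdot 32 \left(-34\right) = \left(-18\right) 16 \left(-34\right) = \left(-288\right) \left(-34\right) = 9792$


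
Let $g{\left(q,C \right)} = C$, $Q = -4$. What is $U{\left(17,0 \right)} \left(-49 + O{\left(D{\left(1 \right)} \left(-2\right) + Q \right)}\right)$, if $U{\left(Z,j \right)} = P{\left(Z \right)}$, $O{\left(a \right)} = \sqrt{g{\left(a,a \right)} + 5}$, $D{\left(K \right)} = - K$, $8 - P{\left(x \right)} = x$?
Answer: $441 - 9 \sqrt{3} \approx 425.41$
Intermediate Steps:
$P{\left(x \right)} = 8 - x$
$O{\left(a \right)} = \sqrt{5 + a}$ ($O{\left(a \right)} = \sqrt{a + 5} = \sqrt{5 + a}$)
$U{\left(Z,j \right)} = 8 - Z$
$U{\left(17,0 \right)} \left(-49 + O{\left(D{\left(1 \right)} \left(-2\right) + Q \right)}\right) = \left(8 - 17\right) \left(-49 + \sqrt{5 - \left(4 - \left(-1\right) 1 \left(-2\right)\right)}\right) = \left(8 - 17\right) \left(-49 + \sqrt{5 - 2}\right) = - 9 \left(-49 + \sqrt{5 + \left(2 - 4\right)}\right) = - 9 \left(-49 + \sqrt{5 - 2}\right) = - 9 \left(-49 + \sqrt{3}\right) = 441 - 9 \sqrt{3}$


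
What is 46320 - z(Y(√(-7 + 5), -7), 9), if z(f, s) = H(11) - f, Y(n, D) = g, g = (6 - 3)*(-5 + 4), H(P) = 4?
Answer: 46313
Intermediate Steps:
g = -3 (g = 3*(-1) = -3)
Y(n, D) = -3
z(f, s) = 4 - f
46320 - z(Y(√(-7 + 5), -7), 9) = 46320 - (4 - 1*(-3)) = 46320 - (4 + 3) = 46320 - 1*7 = 46320 - 7 = 46313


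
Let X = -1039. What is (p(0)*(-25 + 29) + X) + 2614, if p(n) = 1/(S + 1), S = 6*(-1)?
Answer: 7871/5 ≈ 1574.2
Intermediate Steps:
S = -6
p(n) = -1/5 (p(n) = 1/(-6 + 1) = 1/(-5) = -1/5)
(p(0)*(-25 + 29) + X) + 2614 = (-(-25 + 29)/5 - 1039) + 2614 = (-1/5*4 - 1039) + 2614 = (-4/5 - 1039) + 2614 = -5199/5 + 2614 = 7871/5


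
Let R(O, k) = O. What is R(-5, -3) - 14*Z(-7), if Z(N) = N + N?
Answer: 191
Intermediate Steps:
Z(N) = 2*N
R(-5, -3) - 14*Z(-7) = -5 - 28*(-7) = -5 - 14*(-14) = -5 + 196 = 191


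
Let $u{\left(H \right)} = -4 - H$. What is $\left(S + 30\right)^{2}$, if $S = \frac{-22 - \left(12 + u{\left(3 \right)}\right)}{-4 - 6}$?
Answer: $\frac{106929}{100} \approx 1069.3$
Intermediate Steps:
$S = \frac{27}{10}$ ($S = \frac{-22 - \left(8 - 3\right)}{-4 - 6} = \frac{-22 - 5}{-10} = \left(-22 - 5\right) \left(- \frac{1}{10}\right) = \left(-27\right) \left(- \frac{1}{10}\right) = \frac{27}{10} \approx 2.7$)
$\left(S + 30\right)^{2} = \left(\frac{27}{10} + 30\right)^{2} = \left(\frac{327}{10}\right)^{2} = \frac{106929}{100}$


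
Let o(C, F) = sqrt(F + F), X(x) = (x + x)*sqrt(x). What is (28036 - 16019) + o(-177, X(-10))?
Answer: 12017 + 2*10**(3/4)*sqrt(-I) ≈ 12025.0 - 7.9527*I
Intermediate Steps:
X(x) = 2*x**(3/2) (X(x) = (2*x)*sqrt(x) = 2*x**(3/2))
o(C, F) = sqrt(2)*sqrt(F) (o(C, F) = sqrt(2*F) = sqrt(2)*sqrt(F))
(28036 - 16019) + o(-177, X(-10)) = (28036 - 16019) + sqrt(2)*sqrt(2*(-10)**(3/2)) = 12017 + sqrt(2)*sqrt(2*(-10*I*sqrt(10))) = 12017 + sqrt(2)*sqrt(-20*I*sqrt(10)) = 12017 + sqrt(2)*(2*2**(1/4)*5**(3/4)*sqrt(-I)) = 12017 + 2*10**(3/4)*sqrt(-I)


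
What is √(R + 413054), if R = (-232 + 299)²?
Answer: √417543 ≈ 646.18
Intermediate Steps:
R = 4489 (R = 67² = 4489)
√(R + 413054) = √(4489 + 413054) = √417543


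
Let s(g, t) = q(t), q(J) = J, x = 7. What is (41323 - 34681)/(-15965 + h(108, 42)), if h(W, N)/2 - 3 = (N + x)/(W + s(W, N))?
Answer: -249075/598438 ≈ -0.41621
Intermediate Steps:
s(g, t) = t
h(W, N) = 6 + 2*(7 + N)/(N + W) (h(W, N) = 6 + 2*((N + 7)/(W + N)) = 6 + 2*((7 + N)/(N + W)) = 6 + 2*(7 + N)/(N + W))
(41323 - 34681)/(-15965 + h(108, 42)) = (41323 - 34681)/(-15965 + 2*(7 + 3*108 + 4*42)/(42 + 108)) = 6642/(-15965 + 2*(7 + 324 + 168)/150) = 6642/(-15965 + 2*(1/150)*499) = 6642/(-15965 + 499/75) = 6642/(-1196876/75) = 6642*(-75/1196876) = -249075/598438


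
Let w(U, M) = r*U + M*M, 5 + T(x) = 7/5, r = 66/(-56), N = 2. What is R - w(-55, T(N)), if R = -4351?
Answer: -3100147/700 ≈ -4428.8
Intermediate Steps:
r = -33/28 (r = 66*(-1/56) = -33/28 ≈ -1.1786)
T(x) = -18/5 (T(x) = -5 + 7/5 = -18/5)
w(U, M) = M² - 33*U/28 (w(U, M) = -33*U/28 + M*M = -33*U/28 + M² = M² - 33*U/28)
R - w(-55, T(N)) = -4351 - ((-18/5)² - 33/28*(-55)) = -4351 - (324/25 + 1815/28) = -4351 - 1*54447/700 = -4351 - 54447/700 = -3100147/700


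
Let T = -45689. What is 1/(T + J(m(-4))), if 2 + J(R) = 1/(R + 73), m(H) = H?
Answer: -69/3152678 ≈ -2.1886e-5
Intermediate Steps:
J(R) = -2 + 1/(73 + R) (J(R) = -2 + 1/(R + 73) = -2 + 1/(73 + R))
1/(T + J(m(-4))) = 1/(-45689 + (-145 - 2*(-4))/(73 - 4)) = 1/(-45689 + (-145 + 8)/69) = 1/(-45689 + (1/69)*(-137)) = 1/(-45689 - 137/69) = 1/(-3152678/69) = -69/3152678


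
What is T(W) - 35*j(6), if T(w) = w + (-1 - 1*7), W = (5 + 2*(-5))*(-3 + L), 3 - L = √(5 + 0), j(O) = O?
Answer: -218 + 5*√5 ≈ -206.82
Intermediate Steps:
L = 3 - √5 (L = 3 - √(5 + 0) = 3 - √5 ≈ 0.76393)
W = 5*√5 (W = (5 + 2*(-5))*(-3 + (3 - √5)) = (5 - 10)*(-√5) = -(-5)*√5 = 5*√5 ≈ 11.180)
T(w) = -8 + w (T(w) = w + (-1 - 7) = w - 8 = -8 + w)
T(W) - 35*j(6) = (-8 + 5*√5) - 35*6 = (-8 + 5*√5) - 210 = -218 + 5*√5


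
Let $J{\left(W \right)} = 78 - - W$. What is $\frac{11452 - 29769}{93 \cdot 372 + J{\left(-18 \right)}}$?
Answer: $- \frac{18317}{34656} \approx -0.52854$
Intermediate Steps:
$J{\left(W \right)} = 78 + W$
$\frac{11452 - 29769}{93 \cdot 372 + J{\left(-18 \right)}} = \frac{11452 - 29769}{93 \cdot 372 + \left(78 - 18\right)} = - \frac{18317}{34596 + 60} = - \frac{18317}{34656}$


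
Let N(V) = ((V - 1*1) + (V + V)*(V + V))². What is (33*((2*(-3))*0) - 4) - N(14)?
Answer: -635213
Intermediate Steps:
N(V) = (-1 + V + 4*V²)² (N(V) = ((V - 1) + (2*V)*(2*V))² = ((-1 + V) + 4*V²)² = (-1 + V + 4*V²)²)
(33*((2*(-3))*0) - 4) - N(14) = (33*((2*(-3))*0) - 4) - (-1 + 14 + 4*14²)² = (33*(-6*0) - 4) - (-1 + 14 + 4*196)² = (33*0 - 4) - (-1 + 14 + 784)² = (0 - 4) - 1*797² = -4 - 1*635209 = -4 - 635209 = -635213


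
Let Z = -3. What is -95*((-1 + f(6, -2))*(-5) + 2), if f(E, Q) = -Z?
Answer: 760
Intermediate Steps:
f(E, Q) = 3 (f(E, Q) = -1*(-3) = 3)
-95*((-1 + f(6, -2))*(-5) + 2) = -95*((-1 + 3)*(-5) + 2) = -95*(2*(-5) + 2) = -95*(-10 + 2) = -95*(-8) = 760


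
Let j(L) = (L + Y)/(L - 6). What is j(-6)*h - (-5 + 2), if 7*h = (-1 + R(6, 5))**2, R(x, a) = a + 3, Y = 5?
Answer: 43/12 ≈ 3.5833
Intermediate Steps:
R(x, a) = 3 + a
j(L) = (5 + L)/(-6 + L) (j(L) = (L + 5)/(L - 6) = (5 + L)/(-6 + L))
h = 7 (h = (-1 + (3 + 5))**2/7 = (-1 + 8)**2/7 = (1/7)*7**2 = (1/7)*49 = 7)
j(-6)*h - (-5 + 2) = ((5 - 6)/(-6 - 6))*7 - (-5 + 2) = (-1/(-12))*7 - 1*(-3) = -1/12*(-1)*7 + 3 = (1/12)*7 + 3 = 7/12 + 3 = 43/12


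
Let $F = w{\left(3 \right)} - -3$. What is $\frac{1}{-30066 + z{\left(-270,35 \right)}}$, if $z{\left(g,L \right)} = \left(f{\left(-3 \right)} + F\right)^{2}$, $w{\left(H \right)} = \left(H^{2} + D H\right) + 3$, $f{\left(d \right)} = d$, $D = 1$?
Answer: $- \frac{1}{29841} \approx -3.3511 \cdot 10^{-5}$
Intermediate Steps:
$w{\left(H \right)} = 3 + H + H^{2}$ ($w{\left(H \right)} = \left(H^{2} + 1 H\right) + 3 = \left(H^{2} + H\right) + 3 = \left(H + H^{2}\right) + 3 = 3 + H + H^{2}$)
$F = 18$ ($F = \left(3 + 3 + 3^{2}\right) - -3 = \left(3 + 3 + 9\right) + 3 = 15 + 3 = 18$)
$z{\left(g,L \right)} = 225$ ($z{\left(g,L \right)} = \left(-3 + 18\right)^{2} = 15^{2} = 225$)
$\frac{1}{-30066 + z{\left(-270,35 \right)}} = \frac{1}{-30066 + 225} = \frac{1}{-29841} = - \frac{1}{29841}$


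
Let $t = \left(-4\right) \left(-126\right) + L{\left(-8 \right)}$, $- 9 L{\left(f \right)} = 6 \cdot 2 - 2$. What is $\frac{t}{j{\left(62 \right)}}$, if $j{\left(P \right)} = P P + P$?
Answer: $\frac{73}{567} \approx 0.12875$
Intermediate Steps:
$j{\left(P \right)} = P + P^{2}$ ($j{\left(P \right)} = P^{2} + P = P + P^{2}$)
$L{\left(f \right)} = - \frac{10}{9}$ ($L{\left(f \right)} = - \frac{6 \cdot 2 - 2}{9} = - \frac{12 - 2}{9} = \left(- \frac{1}{9}\right) 10 = - \frac{10}{9}$)
$t = \frac{4526}{9}$ ($t = \left(-4\right) \left(-126\right) - \frac{10}{9} = 504 - \frac{10}{9} = \frac{4526}{9} \approx 502.89$)
$\frac{t}{j{\left(62 \right)}} = \frac{4526}{9 \cdot 62 \left(1 + 62\right)} = \frac{4526}{9 \cdot 62 \cdot 63} = \frac{4526}{9 \cdot 3906} = \frac{4526}{9} \cdot \frac{1}{3906} = \frac{73}{567}$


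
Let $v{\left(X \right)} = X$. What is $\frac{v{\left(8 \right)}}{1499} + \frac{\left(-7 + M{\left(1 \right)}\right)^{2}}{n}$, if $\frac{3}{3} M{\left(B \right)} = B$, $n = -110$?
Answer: $- \frac{26542}{82445} \approx -0.32194$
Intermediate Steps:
$M{\left(B \right)} = B$
$\frac{v{\left(8 \right)}}{1499} + \frac{\left(-7 + M{\left(1 \right)}\right)^{2}}{n} = \frac{8}{1499} + \frac{\left(-7 + 1\right)^{2}}{-110} = 8 \cdot \frac{1}{1499} + \left(-6\right)^{2} \left(- \frac{1}{110}\right) = \frac{8}{1499} + 36 \left(- \frac{1}{110}\right) = \frac{8}{1499} - \frac{18}{55} = - \frac{26542}{82445}$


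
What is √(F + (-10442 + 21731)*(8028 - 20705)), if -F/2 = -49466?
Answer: I*√143011721 ≈ 11959.0*I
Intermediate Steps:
F = 98932 (F = -2*(-49466) = 98932)
√(F + (-10442 + 21731)*(8028 - 20705)) = √(98932 + (-10442 + 21731)*(8028 - 20705)) = √(98932 + 11289*(-12677)) = √(98932 - 143110653) = √(-143011721) = I*√143011721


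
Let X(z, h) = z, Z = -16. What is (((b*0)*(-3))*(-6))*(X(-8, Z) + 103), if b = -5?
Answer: 0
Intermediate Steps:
(((b*0)*(-3))*(-6))*(X(-8, Z) + 103) = ((-5*0*(-3))*(-6))*(-8 + 103) = ((0*(-3))*(-6))*95 = (0*(-6))*95 = 0*95 = 0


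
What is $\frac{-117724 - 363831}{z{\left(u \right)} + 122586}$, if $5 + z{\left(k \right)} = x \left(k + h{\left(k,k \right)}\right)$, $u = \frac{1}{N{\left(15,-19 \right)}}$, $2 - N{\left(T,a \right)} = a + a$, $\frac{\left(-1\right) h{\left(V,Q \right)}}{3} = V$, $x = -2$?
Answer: $- \frac{4815550}{1225811} \approx -3.9285$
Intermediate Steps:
$h{\left(V,Q \right)} = - 3 V$
$N{\left(T,a \right)} = 2 - 2 a$ ($N{\left(T,a \right)} = 2 - \left(a + a\right) = 2 - 2 a$)
$u = \frac{1}{40}$ ($u = \frac{1}{2 - -38} = \frac{1}{2 + 38} = \frac{1}{40} \approx 0.025$)
$z{\left(k \right)} = -5 + 4 k$ ($z{\left(k \right)} = -5 - 2 \left(k - 3 k\right) = -5 - 2 \left(- 2 k\right) = -5 + 4 k$)
$\frac{-117724 - 363831}{z{\left(u \right)} + 122586} = \frac{-117724 - 363831}{\left(-5 + 4 \cdot \frac{1}{40}\right) + 122586} = - \frac{481555}{\left(-5 + \frac{1}{10}\right) + 122586} = - \frac{481555}{- \frac{49}{10} + 122586} = - \frac{481555}{\frac{1225811}{10}} = \left(-481555\right) \frac{10}{1225811} = - \frac{4815550}{1225811}$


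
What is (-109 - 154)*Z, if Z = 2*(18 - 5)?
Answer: -6838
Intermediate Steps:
Z = 26 (Z = 2*13 = 26)
(-109 - 154)*Z = (-109 - 154)*26 = -263*26 = -6838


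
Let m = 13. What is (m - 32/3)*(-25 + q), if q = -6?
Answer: -217/3 ≈ -72.333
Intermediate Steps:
(m - 32/3)*(-25 + q) = (13 - 32/3)*(-25 - 6) = (13 - 32*⅓)*(-31) = (13 - 32/3)*(-31) = (7/3)*(-31) = -217/3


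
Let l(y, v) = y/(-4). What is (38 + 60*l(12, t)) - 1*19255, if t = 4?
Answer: -19397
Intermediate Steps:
l(y, v) = -y/4 (l(y, v) = y*(-¼) = -y/4)
(38 + 60*l(12, t)) - 1*19255 = (38 + 60*(-¼*12)) - 1*19255 = (38 + 60*(-3)) - 19255 = (38 - 180) - 19255 = -142 - 19255 = -19397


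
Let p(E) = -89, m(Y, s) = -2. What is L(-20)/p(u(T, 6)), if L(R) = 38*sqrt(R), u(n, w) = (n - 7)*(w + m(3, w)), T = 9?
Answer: -76*I*sqrt(5)/89 ≈ -1.9095*I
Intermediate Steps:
u(n, w) = (-7 + n)*(-2 + w) (u(n, w) = (n - 7)*(w - 2) = (-7 + n)*(-2 + w))
L(-20)/p(u(T, 6)) = (38*sqrt(-20))/(-89) = (38*(2*I*sqrt(5)))*(-1/89) = (76*I*sqrt(5))*(-1/89) = -76*I*sqrt(5)/89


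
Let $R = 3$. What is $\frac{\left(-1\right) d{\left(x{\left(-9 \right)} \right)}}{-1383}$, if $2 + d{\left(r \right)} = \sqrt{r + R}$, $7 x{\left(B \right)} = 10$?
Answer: $- \frac{2}{1383} + \frac{\sqrt{217}}{9681} \approx 7.55 \cdot 10^{-5}$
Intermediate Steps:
$x{\left(B \right)} = \frac{10}{7}$ ($x{\left(B \right)} = \frac{1}{7} \cdot 10 = \frac{10}{7}$)
$d{\left(r \right)} = -2 + \sqrt{3 + r}$ ($d{\left(r \right)} = -2 + \sqrt{r + 3} = -2 + \sqrt{3 + r}$)
$\frac{\left(-1\right) d{\left(x{\left(-9 \right)} \right)}}{-1383} = \frac{\left(-1\right) \left(-2 + \sqrt{3 + \frac{10}{7}}\right)}{-1383} = - (-2 + \sqrt{\frac{31}{7}}) \left(- \frac{1}{1383}\right) = - (-2 + \frac{\sqrt{217}}{7}) \left(- \frac{1}{1383}\right) = \left(2 - \frac{\sqrt{217}}{7}\right) \left(- \frac{1}{1383}\right) = - \frac{2}{1383} + \frac{\sqrt{217}}{9681}$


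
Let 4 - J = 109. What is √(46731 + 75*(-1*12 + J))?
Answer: 2*√9489 ≈ 194.82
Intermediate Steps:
J = -105 (J = 4 - 1*109 = 4 - 109 = -105)
√(46731 + 75*(-1*12 + J)) = √(46731 + 75*(-1*12 - 105)) = √(46731 + 75*(-12 - 105)) = √(46731 + 75*(-117)) = √(46731 - 8775) = √37956 = 2*√9489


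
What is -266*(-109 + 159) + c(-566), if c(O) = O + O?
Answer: -14432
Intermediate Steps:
c(O) = 2*O
-266*(-109 + 159) + c(-566) = -266*(-109 + 159) + 2*(-566) = -266*50 - 1132 = -13300 - 1132 = -14432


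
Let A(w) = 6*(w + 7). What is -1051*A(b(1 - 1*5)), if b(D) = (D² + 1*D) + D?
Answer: -94590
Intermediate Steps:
b(D) = D² + 2*D (b(D) = (D² + D) + D = (D + D²) + D = D² + 2*D)
A(w) = 42 + 6*w (A(w) = 6*(7 + w) = 42 + 6*w)
-1051*A(b(1 - 1*5)) = -1051*(42 + 6*((1 - 1*5)*(2 + (1 - 1*5)))) = -1051*(42 + 6*((1 - 5)*(2 + (1 - 5)))) = -1051*(42 + 6*(-4*(2 - 4))) = -1051*(42 + 6*(-4*(-2))) = -1051*(42 + 6*8) = -1051*(42 + 48) = -1051*90 = -94590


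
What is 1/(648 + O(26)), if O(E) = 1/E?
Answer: 26/16849 ≈ 0.0015431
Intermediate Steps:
1/(648 + O(26)) = 1/(648 + 1/26) = 1/(16849/26) = 26/16849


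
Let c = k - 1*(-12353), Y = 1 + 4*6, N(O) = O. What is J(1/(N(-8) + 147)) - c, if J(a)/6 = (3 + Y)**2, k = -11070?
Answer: 3421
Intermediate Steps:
Y = 25 (Y = 1 + 24 = 25)
J(a) = 4704 (J(a) = 6*(3 + 25)**2 = 6*28**2 = 6*784 = 4704)
c = 1283 (c = -11070 - 1*(-12353) = -11070 + 12353 = 1283)
J(1/(N(-8) + 147)) - c = 4704 - 1*1283 = 4704 - 1283 = 3421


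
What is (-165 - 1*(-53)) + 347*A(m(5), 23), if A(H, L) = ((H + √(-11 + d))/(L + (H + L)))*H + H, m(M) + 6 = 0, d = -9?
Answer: -18817/10 - 1041*I*√5/10 ≈ -1881.7 - 232.77*I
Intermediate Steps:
m(M) = -6 (m(M) = -6 + 0 = -6)
A(H, L) = H + H*(H + 2*I*√5)/(H + 2*L) (A(H, L) = ((H + √(-11 - 9))/(L + (H + L)))*H + H = ((H + √(-20))/(H + 2*L))*H + H = ((H + 2*I*√5)/(H + 2*L))*H + H = H*(H + 2*I*√5)/(H + 2*L) + H = H + H*(H + 2*I*√5)/(H + 2*L))
(-165 - 1*(-53)) + 347*A(m(5), 23) = (-165 - 1*(-53)) + 347*(2*(-6)*(-6 + 23 + I*√5)/(-6 + 2*23)) = (-165 + 53) + 347*(2*(-6)*(17 + I*√5)/(-6 + 46)) = -112 + 347*(2*(-6)*(17 + I*√5)/40) = -112 + 347*(2*(-6)*(1/40)*(17 + I*√5)) = -112 + 347*(-51/10 - 3*I*√5/10) = -112 + (-17697/10 - 1041*I*√5/10) = -18817/10 - 1041*I*√5/10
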